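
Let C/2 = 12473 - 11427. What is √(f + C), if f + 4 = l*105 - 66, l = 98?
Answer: 18*√38 ≈ 110.96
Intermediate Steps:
C = 2092 (C = 2*(12473 - 11427) = 2*1046 = 2092)
f = 10220 (f = -4 + (98*105 - 66) = -4 + (10290 - 66) = -4 + 10224 = 10220)
√(f + C) = √(10220 + 2092) = √12312 = 18*√38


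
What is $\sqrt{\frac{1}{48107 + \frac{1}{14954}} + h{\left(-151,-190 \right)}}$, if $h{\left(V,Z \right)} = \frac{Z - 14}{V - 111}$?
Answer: $\frac{2 \sqrt{35282414155140594358}}{13462908907} \approx 0.88241$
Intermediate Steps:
$h{\left(V,Z \right)} = \frac{-14 + Z}{-111 + V}$
$\sqrt{\frac{1}{48107 + \frac{1}{14954}} + h{\left(-151,-190 \right)}} = \sqrt{\frac{1}{48107 + \frac{1}{14954}} + \frac{-14 - 190}{-111 - 151}} = \sqrt{\frac{1}{48107 + \frac{1}{14954}} + \frac{1}{-262} \left(-204\right)} = \sqrt{\frac{1}{\frac{719392079}{14954}} - - \frac{102}{131}} = \sqrt{\frac{14954}{719392079} + \frac{102}{131}} = \sqrt{\frac{73379951032}{94240362349}} = \frac{2 \sqrt{35282414155140594358}}{13462908907}$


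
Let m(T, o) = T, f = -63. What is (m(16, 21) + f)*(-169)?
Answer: 7943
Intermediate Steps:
(m(16, 21) + f)*(-169) = (16 - 63)*(-169) = -47*(-169) = 7943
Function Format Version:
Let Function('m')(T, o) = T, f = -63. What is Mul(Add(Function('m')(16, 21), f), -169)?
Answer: 7943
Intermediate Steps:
Mul(Add(Function('m')(16, 21), f), -169) = Mul(Add(16, -63), -169) = Mul(-47, -169) = 7943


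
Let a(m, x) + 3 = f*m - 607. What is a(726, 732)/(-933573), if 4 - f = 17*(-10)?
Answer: -125714/933573 ≈ -0.13466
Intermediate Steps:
f = 174 (f = 4 - 17*(-10) = 4 - 1*(-170) = 4 + 170 = 174)
a(m, x) = -610 + 174*m (a(m, x) = -3 + (174*m - 607) = -3 + (-607 + 174*m) = -610 + 174*m)
a(726, 732)/(-933573) = (-610 + 174*726)/(-933573) = (-610 + 126324)*(-1/933573) = 125714*(-1/933573) = -125714/933573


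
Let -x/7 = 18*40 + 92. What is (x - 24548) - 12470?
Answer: -42702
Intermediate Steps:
x = -5684 (x = -7*(18*40 + 92) = -7*(720 + 92) = -7*812 = -5684)
(x - 24548) - 12470 = (-5684 - 24548) - 12470 = -30232 - 12470 = -42702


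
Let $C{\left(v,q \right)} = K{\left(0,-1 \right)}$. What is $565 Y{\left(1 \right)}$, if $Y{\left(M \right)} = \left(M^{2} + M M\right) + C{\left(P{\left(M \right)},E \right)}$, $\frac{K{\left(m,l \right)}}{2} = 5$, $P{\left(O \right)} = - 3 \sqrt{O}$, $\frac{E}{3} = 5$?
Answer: $6780$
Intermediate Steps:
$E = 15$ ($E = 3 \cdot 5 = 15$)
$K{\left(m,l \right)} = 10$ ($K{\left(m,l \right)} = 2 \cdot 5 = 10$)
$C{\left(v,q \right)} = 10$
$Y{\left(M \right)} = 10 + 2 M^{2}$ ($Y{\left(M \right)} = \left(M^{2} + M M\right) + 10 = \left(M^{2} + M^{2}\right) + 10 = 2 M^{2} + 10 = 10 + 2 M^{2}$)
$565 Y{\left(1 \right)} = 565 \left(10 + 2 \cdot 1^{2}\right) = 565 \left(10 + 2 \cdot 1\right) = 565 \left(10 + 2\right) = 565 \cdot 12 = 6780$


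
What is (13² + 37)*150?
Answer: 30900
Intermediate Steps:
(13² + 37)*150 = (169 + 37)*150 = 206*150 = 30900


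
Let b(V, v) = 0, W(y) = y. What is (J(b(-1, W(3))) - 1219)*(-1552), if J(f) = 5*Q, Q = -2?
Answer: 1907408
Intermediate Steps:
J(f) = -10 (J(f) = 5*(-2) = -10)
(J(b(-1, W(3))) - 1219)*(-1552) = (-10 - 1219)*(-1552) = -1229*(-1552) = 1907408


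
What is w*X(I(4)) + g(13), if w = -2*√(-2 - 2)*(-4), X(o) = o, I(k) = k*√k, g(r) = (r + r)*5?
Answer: 130 + 128*I ≈ 130.0 + 128.0*I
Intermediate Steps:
g(r) = 10*r (g(r) = (2*r)*5 = 10*r)
I(k) = k^(3/2)
w = 16*I (w = -4*I*(-4) = 16*I ≈ 16.0*I)
w*X(I(4)) + g(13) = (16*I)*4^(3/2) + 10*13 = (16*I)*8 + 130 = 128*I + 130 = 130 + 128*I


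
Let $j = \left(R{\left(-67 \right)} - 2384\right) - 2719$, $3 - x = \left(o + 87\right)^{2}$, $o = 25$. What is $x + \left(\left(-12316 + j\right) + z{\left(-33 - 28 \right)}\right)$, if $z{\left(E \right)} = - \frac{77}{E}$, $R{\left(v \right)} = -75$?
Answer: $- \frac{1832058}{61} \approx -30034.0$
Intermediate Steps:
$x = -12541$ ($x = 3 - \left(25 + 87\right)^{2} = 3 - 112^{2} = 3 - 12544 = -12541$)
$j = -5178$ ($j = \left(-75 - 2384\right) - 2719 = -2459 - 2719 = -5178$)
$x + \left(\left(-12316 + j\right) + z{\left(-33 - 28 \right)}\right) = -12541 - \left(17494 + \frac{77}{-33 - 28}\right) = -12541 - \left(17494 + \frac{77}{-61}\right) = -12541 - \frac{1067057}{61} = - \frac{1832058}{61}$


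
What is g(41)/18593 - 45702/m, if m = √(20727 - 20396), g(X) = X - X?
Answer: -45702*√331/331 ≈ -2512.0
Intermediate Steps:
g(X) = 0
m = √331 ≈ 18.193
g(41)/18593 - 45702/m = 0/18593 - 45702*√331/331 = 0*(1/18593) - 45702*√331/331 = 0 - 45702*√331/331 = -45702*√331/331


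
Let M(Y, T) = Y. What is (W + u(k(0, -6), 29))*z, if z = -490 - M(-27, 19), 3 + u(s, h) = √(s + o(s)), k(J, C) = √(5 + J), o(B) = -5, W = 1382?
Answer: -638477 - 463*I*√(5 - √5) ≈ -6.3848e+5 - 769.74*I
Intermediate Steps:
u(s, h) = -3 + √(-5 + s) (u(s, h) = -3 + √(s - 5) = -3 + √(-5 + s))
z = -463 (z = -490 - 1*(-27) = -490 + 27 = -463)
(W + u(k(0, -6), 29))*z = (1382 + (-3 + √(-5 + √(5 + 0))))*(-463) = (1382 + (-3 + √(-5 + √5)))*(-463) = (1379 + √(-5 + √5))*(-463) = -638477 - 463*√(-5 + √5)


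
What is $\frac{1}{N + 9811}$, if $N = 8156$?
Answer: $\frac{1}{17967} \approx 5.5658 \cdot 10^{-5}$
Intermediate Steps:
$\frac{1}{N + 9811} = \frac{1}{8156 + 9811} = \frac{1}{17967}$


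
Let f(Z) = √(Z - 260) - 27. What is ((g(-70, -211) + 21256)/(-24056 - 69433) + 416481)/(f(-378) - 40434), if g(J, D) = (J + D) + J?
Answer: -525134839777048/51016734113917 - 38936371304*I*√638/153050202341751 ≈ -10.293 - 0.0064259*I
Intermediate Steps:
f(Z) = -27 + √(-260 + Z) (f(Z) = √(-260 + Z) - 27 = -27 + √(-260 + Z))
g(J, D) = D + 2*J (g(J, D) = (D + J) + J = D + 2*J)
((g(-70, -211) + 21256)/(-24056 - 69433) + 416481)/(f(-378) - 40434) = (((-211 + 2*(-70)) + 21256)/(-24056 - 69433) + 416481)/((-27 + √(-260 - 378)) - 40434) = (((-211 - 140) + 21256)/(-93489) + 416481)/((-27 + √(-638)) - 40434) = ((-351 + 21256)*(-1/93489) + 416481)/((-27 + I*√638) - 40434) = (20905*(-1/93489) + 416481)/(-40461 + I*√638) = (-20905/93489 + 416481)/(-40461 + I*√638) = 38936371304/(93489*(-40461 + I*√638))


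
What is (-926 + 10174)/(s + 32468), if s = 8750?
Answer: 4624/20609 ≈ 0.22437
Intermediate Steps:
(-926 + 10174)/(s + 32468) = (-926 + 10174)/(8750 + 32468) = 9248/41218 = 9248*(1/41218) = 4624/20609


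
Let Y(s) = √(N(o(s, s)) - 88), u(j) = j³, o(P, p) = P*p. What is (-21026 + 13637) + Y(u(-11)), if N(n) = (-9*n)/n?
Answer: -7389 + I*√97 ≈ -7389.0 + 9.8489*I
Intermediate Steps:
N(n) = -9
Y(s) = I*√97 (Y(s) = √(-9 - 88) = √(-97) = I*√97)
(-21026 + 13637) + Y(u(-11)) = (-21026 + 13637) + I*√97 = -7389 + I*√97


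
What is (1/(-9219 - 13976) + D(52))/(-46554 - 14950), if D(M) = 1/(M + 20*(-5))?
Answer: 23243/68476093440 ≈ 3.3943e-7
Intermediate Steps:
D(M) = 1/(-100 + M) (D(M) = 1/(M - 100) = 1/(-100 + M))
(1/(-9219 - 13976) + D(52))/(-46554 - 14950) = (1/(-9219 - 13976) + 1/(-100 + 52))/(-46554 - 14950) = (1/(-23195) + 1/(-48))/(-61504) = (-1/23195 - 1/48)*(-1/61504) = -23243/1113360*(-1/61504) = 23243/68476093440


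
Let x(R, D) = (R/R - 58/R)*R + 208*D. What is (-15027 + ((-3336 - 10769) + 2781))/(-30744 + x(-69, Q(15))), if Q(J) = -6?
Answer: 26351/32119 ≈ 0.82042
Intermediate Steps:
x(R, D) = 208*D + R*(1 - 58/R) (x(R, D) = (1 - 58/R)*R + 208*D = R*(1 - 58/R) + 208*D = 208*D + R*(1 - 58/R))
(-15027 + ((-3336 - 10769) + 2781))/(-30744 + x(-69, Q(15))) = (-15027 + ((-3336 - 10769) + 2781))/(-30744 + (-58 - 69 + 208*(-6))) = (-15027 + (-14105 + 2781))/(-30744 + (-58 - 69 - 1248)) = (-15027 - 11324)/(-30744 - 1375) = -26351/(-32119) = -26351*(-1/32119) = 26351/32119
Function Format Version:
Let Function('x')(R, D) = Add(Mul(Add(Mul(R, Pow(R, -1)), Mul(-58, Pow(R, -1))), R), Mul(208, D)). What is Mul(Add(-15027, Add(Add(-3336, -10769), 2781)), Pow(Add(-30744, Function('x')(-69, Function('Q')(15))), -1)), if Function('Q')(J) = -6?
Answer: Rational(26351, 32119) ≈ 0.82042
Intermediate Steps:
Function('x')(R, D) = Add(Mul(208, D), Mul(R, Add(1, Mul(-58, Pow(R, -1))))) (Function('x')(R, D) = Add(Mul(Add(1, Mul(-58, Pow(R, -1))), R), Mul(208, D)) = Add(Mul(R, Add(1, Mul(-58, Pow(R, -1)))), Mul(208, D)) = Add(Mul(208, D), Mul(R, Add(1, Mul(-58, Pow(R, -1))))))
Mul(Add(-15027, Add(Add(-3336, -10769), 2781)), Pow(Add(-30744, Function('x')(-69, Function('Q')(15))), -1)) = Mul(Add(-15027, Add(Add(-3336, -10769), 2781)), Pow(Add(-30744, Add(-58, -69, Mul(208, -6))), -1)) = Mul(Add(-15027, Add(-14105, 2781)), Pow(Add(-30744, Add(-58, -69, -1248)), -1)) = Mul(Add(-15027, -11324), Pow(Add(-30744, -1375), -1)) = Mul(-26351, Pow(-32119, -1)) = Mul(-26351, Rational(-1, 32119)) = Rational(26351, 32119)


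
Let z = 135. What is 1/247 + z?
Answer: 33346/247 ≈ 135.00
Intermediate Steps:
1/247 + z = 1/247 + 135 = 33346/247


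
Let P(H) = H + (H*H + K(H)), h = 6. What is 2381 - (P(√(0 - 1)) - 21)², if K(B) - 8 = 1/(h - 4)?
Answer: 8799/4 + 27*I ≈ 2199.8 + 27.0*I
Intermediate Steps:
K(B) = 17/2 (K(B) = 8 + 1/(6 - 4) = 8 + 1/2 = 8 + ½ = 17/2)
P(H) = 17/2 + H + H² (P(H) = H + (H*H + 17/2) = H + (H² + 17/2) = H + (17/2 + H²) = 17/2 + H + H²)
2381 - (P(√(0 - 1)) - 21)² = 2381 - ((17/2 + √(0 - 1) + (√(0 - 1))²) - 21)² = 2381 - ((17/2 + √(-1) + (√(-1))²) - 21)² = 2381 - ((17/2 + I + I²) - 21)² = 2381 - ((17/2 + I - 1) - 21)² = 2381 - ((15/2 + I) - 21)² = 2381 - (-27/2 + I)²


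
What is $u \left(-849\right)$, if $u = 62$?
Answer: $-52638$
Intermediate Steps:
$u \left(-849\right) = 62 \left(-849\right) = -52638$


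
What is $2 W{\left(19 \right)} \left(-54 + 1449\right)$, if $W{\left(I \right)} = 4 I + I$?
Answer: $265050$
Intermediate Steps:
$W{\left(I \right)} = 5 I$
$2 W{\left(19 \right)} \left(-54 + 1449\right) = 2 \cdot 5 \cdot 19 \left(-54 + 1449\right) = 2 \cdot 95 \cdot 1395 = 190 \cdot 1395 = 265050$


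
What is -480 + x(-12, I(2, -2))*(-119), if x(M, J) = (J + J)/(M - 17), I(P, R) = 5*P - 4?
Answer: -12492/29 ≈ -430.76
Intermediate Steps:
I(P, R) = -4 + 5*P
x(M, J) = 2*J/(-17 + M) (x(M, J) = (2*J)/(-17 + M) = 2*J/(-17 + M))
-480 + x(-12, I(2, -2))*(-119) = -480 + (2*(-4 + 5*2)/(-17 - 12))*(-119) = -480 + (2*(-4 + 10)/(-29))*(-119) = -480 + (2*6*(-1/29))*(-119) = -480 - 12/29*(-119) = -480 + 1428/29 = -12492/29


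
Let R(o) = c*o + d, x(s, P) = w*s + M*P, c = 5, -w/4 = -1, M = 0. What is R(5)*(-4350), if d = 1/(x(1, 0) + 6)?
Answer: -109185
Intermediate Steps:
w = 4 (w = -4*(-1) = 4)
x(s, P) = 4*s (x(s, P) = 4*s + 0*P = 4*s + 0 = 4*s)
d = ⅒ (d = 1/(4*1 + 6) = 1/(4 + 6) = 1/10 = ⅒ ≈ 0.10000)
R(o) = ⅒ + 5*o (R(o) = 5*o + ⅒ = ⅒ + 5*o)
R(5)*(-4350) = (⅒ + 5*5)*(-4350) = (⅒ + 25)*(-4350) = (251/10)*(-4350) = -109185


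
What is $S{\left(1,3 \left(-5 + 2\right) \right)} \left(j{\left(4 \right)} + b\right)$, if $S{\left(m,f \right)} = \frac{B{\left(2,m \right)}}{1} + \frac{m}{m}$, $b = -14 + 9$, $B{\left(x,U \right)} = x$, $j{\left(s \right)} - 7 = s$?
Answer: $18$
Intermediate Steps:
$j{\left(s \right)} = 7 + s$
$b = -5$
$S{\left(m,f \right)} = 3$ ($S{\left(m,f \right)} = \frac{2}{1} + \frac{m}{m} = 2 \cdot 1 + 1 = 2 + 1 = 3$)
$S{\left(1,3 \left(-5 + 2\right) \right)} \left(j{\left(4 \right)} + b\right) = 3 \left(\left(7 + 4\right) - 5\right) = 3 \left(11 - 5\right) = 3 \cdot 6 = 18$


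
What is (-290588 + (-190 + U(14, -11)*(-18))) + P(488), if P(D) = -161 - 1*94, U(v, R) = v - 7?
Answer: -291159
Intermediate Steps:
U(v, R) = -7 + v
P(D) = -255 (P(D) = -161 - 94 = -255)
(-290588 + (-190 + U(14, -11)*(-18))) + P(488) = (-290588 + (-190 + (-7 + 14)*(-18))) - 255 = (-290588 + (-190 + 7*(-18))) - 255 = (-290588 + (-190 - 126)) - 255 = (-290588 - 316) - 255 = -290904 - 255 = -291159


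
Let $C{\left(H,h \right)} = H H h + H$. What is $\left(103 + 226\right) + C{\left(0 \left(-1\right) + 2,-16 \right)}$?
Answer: $267$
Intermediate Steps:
$C{\left(H,h \right)} = H + h H^{2}$ ($C{\left(H,h \right)} = H^{2} h + H = h H^{2} + H = H + h H^{2}$)
$\left(103 + 226\right) + C{\left(0 \left(-1\right) + 2,-16 \right)} = \left(103 + 226\right) + \left(0 \left(-1\right) + 2\right) \left(1 + \left(0 \left(-1\right) + 2\right) \left(-16\right)\right) = 329 + \left(0 + 2\right) \left(1 + \left(0 + 2\right) \left(-16\right)\right) = 329 + 2 \left(1 + 2 \left(-16\right)\right) = 329 + 2 \left(1 - 32\right) = 329 + 2 \left(-31\right) = 329 - 62 = 267$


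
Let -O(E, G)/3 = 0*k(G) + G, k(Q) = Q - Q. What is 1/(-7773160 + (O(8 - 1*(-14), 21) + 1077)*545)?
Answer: -1/7220530 ≈ -1.3849e-7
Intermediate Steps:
k(Q) = 0
O(E, G) = -3*G (O(E, G) = -3*(0*0 + G) = -3*(0 + G) = -3*G)
1/(-7773160 + (O(8 - 1*(-14), 21) + 1077)*545) = 1/(-7773160 + (-3*21 + 1077)*545) = 1/(-7773160 + (-63 + 1077)*545) = 1/(-7773160 + 1014*545) = 1/(-7773160 + 552630) = 1/(-7220530) = -1/7220530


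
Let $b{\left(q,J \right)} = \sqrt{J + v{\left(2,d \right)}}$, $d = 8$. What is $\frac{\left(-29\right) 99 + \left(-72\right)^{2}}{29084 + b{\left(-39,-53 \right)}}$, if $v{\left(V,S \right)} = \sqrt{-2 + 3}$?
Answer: $\frac{16817823}{211469777} - \frac{2313 i \sqrt{13}}{422939554} \approx 0.079528 - 1.9718 \cdot 10^{-5} i$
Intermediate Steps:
$v{\left(V,S \right)} = 1$ ($v{\left(V,S \right)} = \sqrt{1} = 1$)
$b{\left(q,J \right)} = \sqrt{1 + J}$ ($b{\left(q,J \right)} = \sqrt{J + 1} = \sqrt{1 + J}$)
$\frac{\left(-29\right) 99 + \left(-72\right)^{2}}{29084 + b{\left(-39,-53 \right)}} = \frac{\left(-29\right) 99 + \left(-72\right)^{2}}{29084 + \sqrt{1 - 53}} = \frac{-2871 + 5184}{29084 + \sqrt{-52}} = \frac{2313}{29084 + 2 i \sqrt{13}}$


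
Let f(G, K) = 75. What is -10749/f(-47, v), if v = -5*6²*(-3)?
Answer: -3583/25 ≈ -143.32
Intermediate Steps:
v = 540 (v = -5*36*(-3) = -180*(-3) = 540)
-10749/f(-47, v) = -10749/75 = -10749*1/75 = -3583/25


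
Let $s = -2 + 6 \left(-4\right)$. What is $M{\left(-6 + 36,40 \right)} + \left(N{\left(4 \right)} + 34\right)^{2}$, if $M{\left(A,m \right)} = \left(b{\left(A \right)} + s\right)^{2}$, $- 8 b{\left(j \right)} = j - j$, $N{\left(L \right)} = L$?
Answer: $2120$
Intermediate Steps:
$s = -26$ ($s = -2 - 24 = -26$)
$b{\left(j \right)} = 0$ ($b{\left(j \right)} = - \frac{j - j}{8} = \left(- \frac{1}{8}\right) 0 = 0$)
$M{\left(A,m \right)} = 676$ ($M{\left(A,m \right)} = \left(0 - 26\right)^{2} = \left(-26\right)^{2} = 676$)
$M{\left(-6 + 36,40 \right)} + \left(N{\left(4 \right)} + 34\right)^{2} = 676 + \left(4 + 34\right)^{2} = 676 + 38^{2} = 676 + 1444 = 2120$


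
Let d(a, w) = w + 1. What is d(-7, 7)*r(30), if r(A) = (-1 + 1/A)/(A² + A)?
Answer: -58/6975 ≈ -0.0083154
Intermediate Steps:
d(a, w) = 1 + w
r(A) = (-1 + 1/A)/(A + A²)
d(-7, 7)*r(30) = (1 + 7)*((1 - 1*30)/(30²*(1 + 30))) = 8*((1/900)*(1 - 30)/31) = 8*((1/900)*(1/31)*(-29)) = 8*(-29/27900) = -58/6975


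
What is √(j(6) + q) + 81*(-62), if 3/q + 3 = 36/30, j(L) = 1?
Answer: -5022 + I*√6/3 ≈ -5022.0 + 0.8165*I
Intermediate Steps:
q = -5/3 (q = 3/(-3 + 36/30) = 3/(-3 + 36*(1/30)) = 3/(-3 + 6/5) = 3/(-9/5) = 3*(-5/9) = -5/3 ≈ -1.6667)
√(j(6) + q) + 81*(-62) = √(1 - 5/3) + 81*(-62) = √(-⅔) - 5022 = I*√6/3 - 5022 = -5022 + I*√6/3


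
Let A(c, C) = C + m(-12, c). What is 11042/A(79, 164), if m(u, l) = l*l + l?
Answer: 5521/3242 ≈ 1.7030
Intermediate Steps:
m(u, l) = l + l**2 (m(u, l) = l**2 + l = l + l**2)
A(c, C) = C + c*(1 + c)
11042/A(79, 164) = 11042/(164 + 79*(1 + 79)) = 11042/(164 + 79*80) = 11042/(164 + 6320) = 11042/6484 = 11042*(1/6484) = 5521/3242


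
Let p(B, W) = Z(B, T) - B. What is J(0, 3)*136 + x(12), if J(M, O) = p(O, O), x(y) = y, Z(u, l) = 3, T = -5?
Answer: 12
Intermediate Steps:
p(B, W) = 3 - B
J(M, O) = 3 - O
J(0, 3)*136 + x(12) = (3 - 1*3)*136 + 12 = (3 - 3)*136 + 12 = 0*136 + 12 = 0 + 12 = 12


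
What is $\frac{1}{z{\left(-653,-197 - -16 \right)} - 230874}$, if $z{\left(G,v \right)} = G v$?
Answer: $- \frac{1}{112681} \approx -8.8746 \cdot 10^{-6}$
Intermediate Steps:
$\frac{1}{z{\left(-653,-197 - -16 \right)} - 230874} = \frac{1}{- 653 \left(-197 - -16\right) - 230874} = \frac{1}{- 653 \left(-197 + 16\right) - 230874} = \frac{1}{\left(-653\right) \left(-181\right) - 230874} = \frac{1}{118193 - 230874} = \frac{1}{-112681} = - \frac{1}{112681}$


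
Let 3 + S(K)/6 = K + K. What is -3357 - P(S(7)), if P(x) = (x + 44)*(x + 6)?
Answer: -11277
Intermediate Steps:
S(K) = -18 + 12*K (S(K) = -18 + 6*(K + K) = -18 + 6*(2*K) = -18 + 12*K)
P(x) = (6 + x)*(44 + x) (P(x) = (44 + x)*(6 + x) = (6 + x)*(44 + x))
-3357 - P(S(7)) = -3357 - (264 + (-18 + 12*7)**2 + 50*(-18 + 12*7)) = -3357 - (264 + (-18 + 84)**2 + 50*(-18 + 84)) = -3357 - (264 + 66**2 + 50*66) = -3357 - (264 + 4356 + 3300) = -3357 - 1*7920 = -3357 - 7920 = -11277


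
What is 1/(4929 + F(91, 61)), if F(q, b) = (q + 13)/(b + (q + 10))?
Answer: 81/399301 ≈ 0.00020285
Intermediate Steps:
F(q, b) = (13 + q)/(10 + b + q) (F(q, b) = (13 + q)/(b + (10 + q)) = (13 + q)/(10 + b + q))
1/(4929 + F(91, 61)) = 1/(4929 + (13 + 91)/(10 + 61 + 91)) = 1/(4929 + 104/162) = 1/(4929 + (1/162)*104) = 1/(4929 + 52/81) = 1/(399301/81) = 81/399301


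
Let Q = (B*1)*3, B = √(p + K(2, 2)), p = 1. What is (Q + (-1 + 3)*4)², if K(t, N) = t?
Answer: 91 + 48*√3 ≈ 174.14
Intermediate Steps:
B = √3 (B = √(1 + 2) = √3 ≈ 1.7320)
Q = 3*√3 (Q = (√3*1)*3 = √3*3 = 3*√3 ≈ 5.1962)
(Q + (-1 + 3)*4)² = (3*√3 + (-1 + 3)*4)² = (3*√3 + 2*4)² = (3*√3 + 8)² = (8 + 3*√3)²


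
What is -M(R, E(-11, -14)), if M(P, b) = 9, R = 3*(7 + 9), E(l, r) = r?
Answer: -9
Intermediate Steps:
R = 48 (R = 3*16 = 48)
-M(R, E(-11, -14)) = -1*9 = -9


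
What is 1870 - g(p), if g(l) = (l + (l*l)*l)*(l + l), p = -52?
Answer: -14626770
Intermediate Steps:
g(l) = 2*l*(l + l**3) (g(l) = (l + l**2*l)*(2*l) = (l + l**3)*(2*l) = 2*l*(l + l**3))
1870 - g(p) = 1870 - 2*(-52)**2*(1 + (-52)**2) = 1870 - 2*2704*(1 + 2704) = 1870 - 2*2704*2705 = 1870 - 1*14628640 = 1870 - 14628640 = -14626770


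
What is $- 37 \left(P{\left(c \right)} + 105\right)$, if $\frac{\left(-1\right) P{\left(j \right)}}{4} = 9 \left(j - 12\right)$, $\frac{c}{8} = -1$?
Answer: $-30525$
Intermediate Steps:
$c = -8$ ($c = 8 \left(-1\right) = -8$)
$P{\left(j \right)} = 432 - 36 j$ ($P{\left(j \right)} = - 4 \cdot 9 \left(j - 12\right) = - 4 \cdot 9 \left(-12 + j\right) = - 4 \left(-108 + 9 j\right) = 432 - 36 j$)
$- 37 \left(P{\left(c \right)} + 105\right) = - 37 \left(\left(432 - -288\right) + 105\right) = - 37 \left(\left(432 + 288\right) + 105\right) = - 37 \left(720 + 105\right) = \left(-37\right) 825 = -30525$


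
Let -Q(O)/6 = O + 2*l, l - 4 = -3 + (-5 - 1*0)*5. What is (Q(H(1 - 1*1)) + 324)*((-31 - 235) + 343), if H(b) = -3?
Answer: 48510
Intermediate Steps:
l = -24 (l = 4 + (-3 + (-5 - 1*0)*5) = 4 + (-3 + (-5 + 0)*5) = 4 + (-3 - 5*5) = 4 + (-3 - 25) = 4 - 28 = -24)
Q(O) = 288 - 6*O (Q(O) = -6*(O + 2*(-24)) = -6*(O - 48) = -6*(-48 + O) = 288 - 6*O)
(Q(H(1 - 1*1)) + 324)*((-31 - 235) + 343) = ((288 - 6*(-3)) + 324)*((-31 - 235) + 343) = ((288 + 18) + 324)*(-266 + 343) = (306 + 324)*77 = 630*77 = 48510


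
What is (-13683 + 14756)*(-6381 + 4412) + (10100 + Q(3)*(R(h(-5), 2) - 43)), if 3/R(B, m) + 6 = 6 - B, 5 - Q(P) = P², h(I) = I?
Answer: -10512337/5 ≈ -2.1025e+6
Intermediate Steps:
Q(P) = 5 - P²
R(B, m) = -3/B (R(B, m) = 3/(-6 + (6 - B)) = 3/((-B)) = 3*(-1/B) = -3/B)
(-13683 + 14756)*(-6381 + 4412) + (10100 + Q(3)*(R(h(-5), 2) - 43)) = (-13683 + 14756)*(-6381 + 4412) + (10100 + (5 - 1*3²)*(-3/(-5) - 43)) = 1073*(-1969) + (10100 + (5 - 1*9)*(-3*(-⅕) - 43)) = -2112737 + (10100 + (5 - 9)*(⅗ - 43)) = -2112737 + (10100 - 4*(-212/5)) = -2112737 + (10100 + 848/5) = -2112737 + 51348/5 = -10512337/5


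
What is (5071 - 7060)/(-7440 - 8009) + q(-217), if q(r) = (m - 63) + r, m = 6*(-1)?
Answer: -4416425/15449 ≈ -285.87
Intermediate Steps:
m = -6
q(r) = -69 + r (q(r) = (-6 - 63) + r = -69 + r)
(5071 - 7060)/(-7440 - 8009) + q(-217) = (5071 - 7060)/(-7440 - 8009) + (-69 - 217) = -1989/(-15449) - 286 = -1989*(-1/15449) - 286 = 1989/15449 - 286 = -4416425/15449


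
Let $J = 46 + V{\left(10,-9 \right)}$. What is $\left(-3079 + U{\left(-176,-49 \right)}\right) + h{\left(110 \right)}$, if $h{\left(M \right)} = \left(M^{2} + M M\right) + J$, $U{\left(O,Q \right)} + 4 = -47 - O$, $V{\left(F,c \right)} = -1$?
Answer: $21291$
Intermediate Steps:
$U{\left(O,Q \right)} = -51 - O$ ($U{\left(O,Q \right)} = -4 - \left(47 + O\right) = -51 - O$)
$J = 45$ ($J = 46 - 1 = 45$)
$h{\left(M \right)} = 45 + 2 M^{2}$ ($h{\left(M \right)} = \left(M^{2} + M M\right) + 45 = \left(M^{2} + M^{2}\right) + 45 = 2 M^{2} + 45 = 45 + 2 M^{2}$)
$\left(-3079 + U{\left(-176,-49 \right)}\right) + h{\left(110 \right)} = \left(-3079 - -125\right) + \left(45 + 2 \cdot 110^{2}\right) = \left(-3079 + \left(-51 + 176\right)\right) + \left(45 + 2 \cdot 12100\right) = \left(-3079 + 125\right) + \left(45 + 24200\right) = -2954 + 24245 = 21291$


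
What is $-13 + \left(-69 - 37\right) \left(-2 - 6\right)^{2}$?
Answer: $-6797$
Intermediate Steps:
$-13 + \left(-69 - 37\right) \left(-2 - 6\right)^{2} = -13 + \left(-69 - 37\right) \left(-8\right)^{2} = -13 - 6784 = -6797$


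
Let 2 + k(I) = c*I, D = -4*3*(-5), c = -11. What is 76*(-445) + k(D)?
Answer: -34482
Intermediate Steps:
D = 60 (D = -12*(-5) = 60)
k(I) = -2 - 11*I
76*(-445) + k(D) = 76*(-445) + (-2 - 11*60) = -33820 + (-2 - 660) = -33820 - 662 = -34482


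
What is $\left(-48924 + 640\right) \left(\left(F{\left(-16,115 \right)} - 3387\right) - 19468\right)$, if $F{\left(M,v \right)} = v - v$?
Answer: $1103530820$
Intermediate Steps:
$F{\left(M,v \right)} = 0$
$\left(-48924 + 640\right) \left(\left(F{\left(-16,115 \right)} - 3387\right) - 19468\right) = \left(-48924 + 640\right) \left(\left(0 - 3387\right) - 19468\right) = - 48284 \left(-3387 - 19468\right) = \left(-48284\right) \left(-22855\right) = 1103530820$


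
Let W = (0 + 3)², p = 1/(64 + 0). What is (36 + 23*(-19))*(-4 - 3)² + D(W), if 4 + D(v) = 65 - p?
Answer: -1253633/64 ≈ -19588.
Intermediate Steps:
p = 1/64 ≈ 0.015625
W = 9 (W = 3² = 9)
D(v) = 3903/64 (D(v) = -4 + (65 - 1*1/64) = -4 + (65 - 1/64) = -4 + 4159/64 = 3903/64)
(36 + 23*(-19))*(-4 - 3)² + D(W) = (36 + 23*(-19))*(-4 - 3)² + 3903/64 = (36 - 437)*(-7)² + 3903/64 = -401*49 + 3903/64 = -19649 + 3903/64 = -1253633/64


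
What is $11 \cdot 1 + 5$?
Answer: $16$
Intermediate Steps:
$11 \cdot 1 + 5 = 11 + 5 = 16$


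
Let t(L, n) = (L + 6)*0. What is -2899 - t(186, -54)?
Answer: -2899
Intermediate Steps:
t(L, n) = 0 (t(L, n) = (6 + L)*0 = 0)
-2899 - t(186, -54) = -2899 - 1*0 = -2899 + 0 = -2899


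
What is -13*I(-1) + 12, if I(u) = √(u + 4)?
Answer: 12 - 13*√3 ≈ -10.517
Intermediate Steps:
I(u) = √(4 + u)
-13*I(-1) + 12 = -13*√(4 - 1) + 12 = -13*√3 + 12 = 12 - 13*√3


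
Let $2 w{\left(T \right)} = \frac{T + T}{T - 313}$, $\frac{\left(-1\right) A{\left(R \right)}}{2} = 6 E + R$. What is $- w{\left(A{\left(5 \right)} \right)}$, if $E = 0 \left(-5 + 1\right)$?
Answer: $- \frac{10}{323} \approx -0.03096$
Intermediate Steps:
$E = 0$ ($E = 0 \left(-4\right) = 0$)
$A{\left(R \right)} = - 2 R$ ($A{\left(R \right)} = - 2 \left(6 \cdot 0 + R\right) = - 2 \left(0 + R\right) = - 2 R$)
$w{\left(T \right)} = \frac{T}{-313 + T}$ ($w{\left(T \right)} = \frac{\left(T + T\right) \frac{1}{T - 313}}{2} = \frac{2 T \frac{1}{-313 + T}}{2} = \frac{T}{-313 + T}$)
$- w{\left(A{\left(5 \right)} \right)} = - \frac{\left(-2\right) 5}{-313 - 10} = - \frac{-10}{-313 - 10} = - \frac{-10}{-323} = - \frac{\left(-10\right) \left(-1\right)}{323} = \left(-1\right) \frac{10}{323} = - \frac{10}{323}$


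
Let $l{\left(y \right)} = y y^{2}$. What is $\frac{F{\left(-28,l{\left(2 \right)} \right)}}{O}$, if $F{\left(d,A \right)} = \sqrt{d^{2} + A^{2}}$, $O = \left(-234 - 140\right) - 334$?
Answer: $- \frac{\sqrt{53}}{177} \approx -0.041131$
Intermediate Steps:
$l{\left(y \right)} = y^{3}$
$O = -708$ ($O = -374 - 334 = -708$)
$F{\left(d,A \right)} = \sqrt{A^{2} + d^{2}}$
$\frac{F{\left(-28,l{\left(2 \right)} \right)}}{O} = \frac{\sqrt{\left(2^{3}\right)^{2} + \left(-28\right)^{2}}}{-708} = \sqrt{8^{2} + 784} \left(- \frac{1}{708}\right) = \sqrt{64 + 784} \left(- \frac{1}{708}\right) = \sqrt{848} \left(- \frac{1}{708}\right) = 4 \sqrt{53} \left(- \frac{1}{708}\right) = - \frac{\sqrt{53}}{177}$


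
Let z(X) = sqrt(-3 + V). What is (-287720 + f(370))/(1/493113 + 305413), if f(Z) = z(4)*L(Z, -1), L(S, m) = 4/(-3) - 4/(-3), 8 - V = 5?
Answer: -14187847236/15060312067 ≈ -0.94207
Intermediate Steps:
V = 3 (V = 8 - 1*5 = 8 - 5 = 3)
L(S, m) = 0 (L(S, m) = 4*(-1/3) - 4*(-1/3) = -4/3 + 4/3 = 0)
z(X) = 0 (z(X) = sqrt(-3 + 3) = sqrt(0) = 0)
f(Z) = 0 (f(Z) = 0*0 = 0)
(-287720 + f(370))/(1/493113 + 305413) = (-287720 + 0)/(1/493113 + 305413) = -287720/(1/493113 + 305413) = -287720/150603120670/493113 = -287720*493113/150603120670 = -14187847236/15060312067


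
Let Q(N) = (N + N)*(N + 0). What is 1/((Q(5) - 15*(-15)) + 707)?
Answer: 1/982 ≈ 0.0010183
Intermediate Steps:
Q(N) = 2*N² (Q(N) = (2*N)*N = 2*N²)
1/((Q(5) - 15*(-15)) + 707) = 1/((2*5² - 15*(-15)) + 707) = 1/((2*25 + 225) + 707) = 1/((50 + 225) + 707) = 1/(275 + 707) = 1/982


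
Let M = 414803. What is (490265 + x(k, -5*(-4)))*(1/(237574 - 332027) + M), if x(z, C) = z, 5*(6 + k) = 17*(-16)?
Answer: 96029580520776434/472265 ≈ 2.0334e+11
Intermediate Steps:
k = -302/5 (k = -6 + (17*(-16))/5 = -6 + (⅕)*(-272) = -6 - 272/5 = -302/5 ≈ -60.400)
(490265 + x(k, -5*(-4)))*(1/(237574 - 332027) + M) = (490265 - 302/5)*(1/(237574 - 332027) + 414803) = 2451023*(1/(-94453) + 414803)/5 = 2451023*(-1/94453 + 414803)/5 = (2451023/5)*(39179387758/94453) = 96029580520776434/472265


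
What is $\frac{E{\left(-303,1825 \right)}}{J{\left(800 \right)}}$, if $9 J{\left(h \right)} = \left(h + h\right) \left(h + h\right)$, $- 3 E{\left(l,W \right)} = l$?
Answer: $\frac{909}{2560000} \approx 0.00035508$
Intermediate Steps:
$E{\left(l,W \right)} = - \frac{l}{3}$
$J{\left(h \right)} = \frac{4 h^{2}}{9}$ ($J{\left(h \right)} = \frac{\left(h + h\right) \left(h + h\right)}{9} = \frac{2 h 2 h}{9} = \frac{4 h^{2}}{9}$)
$\frac{E{\left(-303,1825 \right)}}{J{\left(800 \right)}} = \frac{\left(- \frac{1}{3}\right) \left(-303\right)}{\frac{4}{9} \cdot 800^{2}} = \frac{101}{\frac{4}{9} \cdot 640000} = \frac{101}{\frac{2560000}{9}} = 101 \cdot \frac{9}{2560000} = \frac{909}{2560000}$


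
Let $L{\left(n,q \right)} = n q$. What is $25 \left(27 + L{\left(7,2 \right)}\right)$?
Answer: $1025$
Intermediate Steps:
$25 \left(27 + L{\left(7,2 \right)}\right) = 25 \left(27 + 7 \cdot 2\right) = 25 \left(27 + 14\right) = 25 \cdot 41 = 1025$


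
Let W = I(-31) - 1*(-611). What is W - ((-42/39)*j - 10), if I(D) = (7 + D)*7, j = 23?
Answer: 6211/13 ≈ 477.77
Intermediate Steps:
I(D) = 49 + 7*D
W = 443 (W = (49 + 7*(-31)) - 1*(-611) = (49 - 217) + 611 = -168 + 611 = 443)
W - ((-42/39)*j - 10) = 443 - (-42/39*23 - 10) = 443 - (-42*1/39*23 - 10) = 443 - (-14/13*23 - 10) = 443 - (-322/13 - 10) = 443 - 1*(-452/13) = 443 + 452/13 = 6211/13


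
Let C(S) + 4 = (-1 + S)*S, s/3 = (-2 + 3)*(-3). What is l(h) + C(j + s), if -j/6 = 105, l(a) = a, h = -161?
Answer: 408795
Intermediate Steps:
j = -630 (j = -6*105 = -630)
s = -9 (s = 3*((-2 + 3)*(-3)) = 3*(1*(-3)) = 3*(-3) = -9)
C(S) = -4 + S*(-1 + S) (C(S) = -4 + (-1 + S)*S = -4 + S*(-1 + S))
l(h) + C(j + s) = -161 + (-4 + (-630 - 9)² - (-630 - 9)) = -161 + (-4 + (-639)² - 1*(-639)) = -161 + (-4 + 408321 + 639) = -161 + 408956 = 408795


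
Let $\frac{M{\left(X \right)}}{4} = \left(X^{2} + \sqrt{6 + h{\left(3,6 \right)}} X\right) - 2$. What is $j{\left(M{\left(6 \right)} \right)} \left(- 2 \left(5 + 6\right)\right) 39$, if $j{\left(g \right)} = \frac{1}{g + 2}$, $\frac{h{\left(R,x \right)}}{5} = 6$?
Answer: $- \frac{143}{47} \approx -3.0426$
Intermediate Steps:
$h{\left(R,x \right)} = 30$ ($h{\left(R,x \right)} = 5 \cdot 6 = 30$)
$M{\left(X \right)} = -8 + 4 X^{2} + 24 X$ ($M{\left(X \right)} = 4 \left(\left(X^{2} + \sqrt{6 + 30} X\right) - 2\right) = 4 \left(\left(X^{2} + \sqrt{36} X\right) - 2\right) = 4 \left(\left(X^{2} + 6 X\right) - 2\right) = 4 \left(-2 + X^{2} + 6 X\right) = -8 + 4 X^{2} + 24 X$)
$j{\left(g \right)} = \frac{1}{2 + g}$
$j{\left(M{\left(6 \right)} \right)} \left(- 2 \left(5 + 6\right)\right) 39 = \frac{\left(-2\right) \left(5 + 6\right)}{2 + \left(-8 + 4 \cdot 6^{2} + 24 \cdot 6\right)} 39 = \frac{\left(-2\right) 11}{2 + \left(-8 + 4 \cdot 36 + 144\right)} 39 = \frac{1}{2 + \left(-8 + 144 + 144\right)} \left(-22\right) 39 = \frac{1}{2 + 280} \left(-22\right) 39 = \frac{1}{282} \left(-22\right) 39 = \left(- \frac{11}{141}\right) 39 = - \frac{143}{47}$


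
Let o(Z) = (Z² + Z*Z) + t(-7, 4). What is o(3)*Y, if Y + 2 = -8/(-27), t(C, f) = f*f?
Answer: -1564/27 ≈ -57.926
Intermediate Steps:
t(C, f) = f²
o(Z) = 16 + 2*Z² (o(Z) = (Z² + Z*Z) + 4² = (Z² + Z²) + 16 = 2*Z² + 16 = 16 + 2*Z²)
Y = -46/27 (Y = -2 - 8/(-27) = -2 - 8*(-1/27) = -2 + 8/27 = -46/27 ≈ -1.7037)
o(3)*Y = (16 + 2*3²)*(-46/27) = (16 + 2*9)*(-46/27) = (16 + 18)*(-46/27) = 34*(-46/27) = -1564/27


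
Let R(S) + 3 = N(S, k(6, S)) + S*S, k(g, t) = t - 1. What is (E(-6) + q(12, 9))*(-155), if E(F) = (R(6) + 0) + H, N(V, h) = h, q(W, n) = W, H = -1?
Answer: -7595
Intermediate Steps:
k(g, t) = -1 + t
R(S) = -4 + S + S² (R(S) = -3 + ((-1 + S) + S*S) = -3 + ((-1 + S) + S²) = -3 + (-1 + S + S²) = -4 + S + S²)
E(F) = 37 (E(F) = ((-4 + 6 + 6²) + 0) - 1 = ((-4 + 6 + 36) + 0) - 1 = (38 + 0) - 1 = 38 - 1 = 37)
(E(-6) + q(12, 9))*(-155) = (37 + 12)*(-155) = 49*(-155) = -7595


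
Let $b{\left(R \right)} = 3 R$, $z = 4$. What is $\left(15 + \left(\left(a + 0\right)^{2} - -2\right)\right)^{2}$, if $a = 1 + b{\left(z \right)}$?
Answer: $34596$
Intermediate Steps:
$a = 13$ ($a = 1 + 3 \cdot 4 = 1 + 12 = 13$)
$\left(15 + \left(\left(a + 0\right)^{2} - -2\right)\right)^{2} = \left(15 - \left(-2 - \left(13 + 0\right)^{2}\right)\right)^{2} = \left(15 + \left(13^{2} + 2\right)\right)^{2} = \left(15 + \left(169 + 2\right)\right)^{2} = \left(15 + 171\right)^{2} = 186^{2} = 34596$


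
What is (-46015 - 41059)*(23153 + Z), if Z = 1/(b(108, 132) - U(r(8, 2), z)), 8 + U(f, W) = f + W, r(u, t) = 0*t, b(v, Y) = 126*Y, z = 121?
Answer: -33302705862192/16519 ≈ -2.0160e+9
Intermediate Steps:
r(u, t) = 0
U(f, W) = -8 + W + f (U(f, W) = -8 + (f + W) = -8 + (W + f) = -8 + W + f)
Z = 1/16519 (Z = 1/(126*132 - (-8 + 121 + 0)) = 1/(16632 - 1*113) = 1/(16632 - 113) = 1/16519 ≈ 6.0536e-5)
(-46015 - 41059)*(23153 + Z) = (-46015 - 41059)*(23153 + 1/16519) = -87074*382464408/16519 = -33302705862192/16519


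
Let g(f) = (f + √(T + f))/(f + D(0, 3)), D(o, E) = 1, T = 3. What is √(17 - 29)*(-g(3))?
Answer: I*√3*(-3 - √6)/2 ≈ -4.7194*I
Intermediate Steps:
g(f) = (f + √(3 + f))/(1 + f) (g(f) = (f + √(3 + f))/(f + 1) = (f + √(3 + f))/(1 + f))
√(17 - 29)*(-g(3)) = √(17 - 29)*(-(3 + √(3 + 3))/(1 + 3)) = √(-12)*(-(3 + √6)/4) = (2*I*√3)*(-(3 + √6)/4) = (2*I*√3)*(-(¾ + √6/4)) = (2*I*√3)*(-¾ - √6/4) = 2*I*√3*(-¾ - √6/4)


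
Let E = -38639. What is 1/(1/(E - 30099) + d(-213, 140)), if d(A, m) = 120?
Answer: 68738/8248559 ≈ 0.0083333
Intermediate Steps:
1/(1/(E - 30099) + d(-213, 140)) = 1/(1/(-38639 - 30099) + 120) = 1/(1/(-68738) + 120) = 1/(-1/68738 + 120) = 1/(8248559/68738) = 68738/8248559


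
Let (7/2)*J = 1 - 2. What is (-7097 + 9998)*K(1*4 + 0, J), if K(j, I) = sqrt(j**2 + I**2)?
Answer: 5802*sqrt(197)/7 ≈ 11634.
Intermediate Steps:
J = -2/7 (J = 2*(1 - 2)/7 = (2/7)*(-1) = -2/7 ≈ -0.28571)
K(j, I) = sqrt(I**2 + j**2)
(-7097 + 9998)*K(1*4 + 0, J) = (-7097 + 9998)*sqrt((-2/7)**2 + (1*4 + 0)**2) = 2901*sqrt(4/49 + (4 + 0)**2) = 2901*sqrt(4/49 + 4**2) = 2901*sqrt(4/49 + 16) = 2901*sqrt(788/49) = 2901*(2*sqrt(197)/7) = 5802*sqrt(197)/7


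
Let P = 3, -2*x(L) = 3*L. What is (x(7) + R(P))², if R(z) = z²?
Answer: 9/4 ≈ 2.2500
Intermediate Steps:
x(L) = -3*L/2
(x(7) + R(P))² = (-3/2*7 + 3²)² = (-21/2 + 9)² = (-3/2)² = 9/4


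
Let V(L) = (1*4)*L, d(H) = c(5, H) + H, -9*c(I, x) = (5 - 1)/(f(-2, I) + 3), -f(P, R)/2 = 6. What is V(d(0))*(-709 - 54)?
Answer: -12208/81 ≈ -150.72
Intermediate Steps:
f(P, R) = -12 (f(P, R) = -2*6 = -12)
c(I, x) = 4/81 (c(I, x) = -(5 - 1)/(9*(-12 + 3)) = -4/(9*(-9)) = -4*(-1)/(9*9) = -⅑*(-4/9) = 4/81)
d(H) = 4/81 + H
V(L) = 4*L
V(d(0))*(-709 - 54) = (4*(4/81 + 0))*(-709 - 54) = (4*(4/81))*(-763) = (16/81)*(-763) = -12208/81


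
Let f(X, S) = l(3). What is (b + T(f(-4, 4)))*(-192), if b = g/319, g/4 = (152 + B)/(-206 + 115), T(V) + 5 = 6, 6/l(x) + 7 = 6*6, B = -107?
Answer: -5539008/29029 ≈ -190.81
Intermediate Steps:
l(x) = 6/29 (l(x) = 6/(-7 + 6*6) = 6/(-7 + 36) = 6/29)
f(X, S) = 6/29
T(V) = 1 (T(V) = -5 + 6 = 1)
g = -180/91 (g = 4*((152 - 107)/(-206 + 115)) = 4*(45/(-91)) = 4*(45*(-1/91)) = 4*(-45/91) = -180/91 ≈ -1.9780)
b = -180/29029 (b = -180/91/319 = -180/91*1/319 = -180/29029 ≈ -0.0062007)
(b + T(f(-4, 4)))*(-192) = (-180/29029 + 1)*(-192) = (28849/29029)*(-192) = -5539008/29029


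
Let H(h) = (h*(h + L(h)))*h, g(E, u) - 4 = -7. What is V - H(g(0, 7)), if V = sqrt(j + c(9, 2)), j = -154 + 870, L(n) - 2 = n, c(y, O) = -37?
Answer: 36 + sqrt(679) ≈ 62.058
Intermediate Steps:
L(n) = 2 + n
g(E, u) = -3 (g(E, u) = 4 - 7 = -3)
j = 716
H(h) = h**2*(2 + 2*h) (H(h) = (h*(h + (2 + h)))*h = (h*(2 + 2*h))*h = h**2*(2 + 2*h))
V = sqrt(679) (V = sqrt(716 - 37) = sqrt(679) ≈ 26.058)
V - H(g(0, 7)) = sqrt(679) - 2*(-3)**2*(1 - 3) = sqrt(679) - 2*9*(-2) = sqrt(679) - 1*(-36) = sqrt(679) + 36 = 36 + sqrt(679)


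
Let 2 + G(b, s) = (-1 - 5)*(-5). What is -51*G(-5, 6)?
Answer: -1428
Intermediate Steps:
G(b, s) = 28 (G(b, s) = -2 + (-1 - 5)*(-5) = -2 - 6*(-5) = -2 + 30 = 28)
-51*G(-5, 6) = -51*28 = -1428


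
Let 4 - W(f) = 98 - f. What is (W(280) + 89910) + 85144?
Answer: 175240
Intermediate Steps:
W(f) = -94 + f (W(f) = 4 - (98 - f) = 4 + (-98 + f) = -94 + f)
(W(280) + 89910) + 85144 = ((-94 + 280) + 89910) + 85144 = (186 + 89910) + 85144 = 90096 + 85144 = 175240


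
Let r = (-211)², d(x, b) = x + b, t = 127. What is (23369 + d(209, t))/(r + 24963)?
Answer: 23705/69484 ≈ 0.34116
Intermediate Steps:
d(x, b) = b + x
r = 44521
(23369 + d(209, t))/(r + 24963) = (23369 + (127 + 209))/(44521 + 24963) = (23369 + 336)/69484 = 23705*(1/69484) = 23705/69484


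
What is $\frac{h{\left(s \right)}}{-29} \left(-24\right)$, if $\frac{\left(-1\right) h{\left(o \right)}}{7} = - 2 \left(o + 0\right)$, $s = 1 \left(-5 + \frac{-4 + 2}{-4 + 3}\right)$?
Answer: $- \frac{1008}{29} \approx -34.759$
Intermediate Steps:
$s = -3$ ($s = 1 \left(-5 - \frac{2}{-1}\right) = 1 \left(-5 - -2\right) = 1 \left(-5 + 2\right) = 1 \left(-3\right) = -3$)
$h{\left(o \right)} = 14 o$ ($h{\left(o \right)} = - 7 \left(- 2 \left(o + 0\right)\right) = - 7 \left(- 2 o\right) = 14 o$)
$\frac{h{\left(s \right)}}{-29} \left(-24\right) = \frac{14 \left(-3\right)}{-29} \left(-24\right) = \left(-42\right) \left(- \frac{1}{29}\right) \left(-24\right) = \frac{42}{29} \left(-24\right) = - \frac{1008}{29}$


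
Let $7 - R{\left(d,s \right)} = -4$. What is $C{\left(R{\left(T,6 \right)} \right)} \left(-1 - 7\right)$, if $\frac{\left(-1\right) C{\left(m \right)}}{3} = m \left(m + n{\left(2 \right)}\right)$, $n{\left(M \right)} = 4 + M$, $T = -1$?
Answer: $4488$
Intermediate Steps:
$R{\left(d,s \right)} = 11$ ($R{\left(d,s \right)} = 7 - -4 = 7 + 4 = 11$)
$C{\left(m \right)} = - 3 m \left(6 + m\right)$ ($C{\left(m \right)} = - 3 m \left(m + \left(4 + 2\right)\right) = - 3 m \left(m + 6\right) = - 3 m \left(6 + m\right)$)
$C{\left(R{\left(T,6 \right)} \right)} \left(-1 - 7\right) = \left(-3\right) 11 \left(6 + 11\right) \left(-1 - 7\right) = \left(-3\right) 11 \cdot 17 \left(-8\right) = \left(-561\right) \left(-8\right) = 4488$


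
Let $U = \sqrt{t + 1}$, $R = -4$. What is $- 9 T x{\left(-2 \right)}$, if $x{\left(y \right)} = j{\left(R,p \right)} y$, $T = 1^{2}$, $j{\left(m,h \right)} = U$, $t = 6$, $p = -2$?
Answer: $18 \sqrt{7} \approx 47.624$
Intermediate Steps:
$U = \sqrt{7}$ ($U = \sqrt{6 + 1} = \sqrt{7} \approx 2.6458$)
$j{\left(m,h \right)} = \sqrt{7}$
$T = 1$
$x{\left(y \right)} = y \sqrt{7}$ ($x{\left(y \right)} = \sqrt{7} y = y \sqrt{7}$)
$- 9 T x{\left(-2 \right)} = \left(-9\right) 1 \left(- 2 \sqrt{7}\right) = - 9 \left(- 2 \sqrt{7}\right) = 18 \sqrt{7}$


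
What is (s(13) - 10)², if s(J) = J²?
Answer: 25281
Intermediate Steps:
(s(13) - 10)² = (13² - 10)² = (169 - 10)² = 159² = 25281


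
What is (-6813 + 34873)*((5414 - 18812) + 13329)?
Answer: -1936140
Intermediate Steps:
(-6813 + 34873)*((5414 - 18812) + 13329) = 28060*(-13398 + 13329) = 28060*(-69) = -1936140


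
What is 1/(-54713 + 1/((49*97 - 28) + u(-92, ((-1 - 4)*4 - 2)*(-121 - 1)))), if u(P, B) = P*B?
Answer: -242203/13251652740 ≈ -1.8277e-5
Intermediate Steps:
u(P, B) = B*P
1/(-54713 + 1/((49*97 - 28) + u(-92, ((-1 - 4)*4 - 2)*(-121 - 1)))) = 1/(-54713 + 1/((49*97 - 28) + (((-1 - 4)*4 - 2)*(-121 - 1))*(-92))) = 1/(-54713 + 1/((4753 - 28) + ((-5*4 - 2)*(-122))*(-92))) = 1/(-54713 + 1/(4725 + ((-20 - 2)*(-122))*(-92))) = 1/(-54713 + 1/(4725 - 22*(-122)*(-92))) = 1/(-54713 + 1/(4725 + 2684*(-92))) = 1/(-54713 + 1/(4725 - 246928)) = 1/(-54713 + 1/(-242203)) = 1/(-54713 - 1/242203) = 1/(-13251652740/242203) = -242203/13251652740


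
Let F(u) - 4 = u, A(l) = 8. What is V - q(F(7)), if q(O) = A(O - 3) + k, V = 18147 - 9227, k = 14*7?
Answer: 8814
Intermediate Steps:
F(u) = 4 + u
k = 98
V = 8920
q(O) = 106 (q(O) = 8 + 98 = 106)
V - q(F(7)) = 8920 - 1*106 = 8920 - 106 = 8814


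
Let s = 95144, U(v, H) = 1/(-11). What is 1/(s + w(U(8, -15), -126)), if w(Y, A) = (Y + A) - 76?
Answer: 11/1044361 ≈ 1.0533e-5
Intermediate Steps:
U(v, H) = -1/11
w(Y, A) = -76 + A + Y (w(Y, A) = (A + Y) - 76 = -76 + A + Y)
1/(s + w(U(8, -15), -126)) = 1/(95144 + (-76 - 126 - 1/11)) = 1/(95144 - 2223/11) = 1/(1044361/11) = 11/1044361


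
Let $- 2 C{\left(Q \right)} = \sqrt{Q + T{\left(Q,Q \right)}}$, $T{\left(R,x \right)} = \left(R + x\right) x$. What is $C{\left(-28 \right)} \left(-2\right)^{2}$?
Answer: $- 4 \sqrt{385} \approx -78.486$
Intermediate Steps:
$T{\left(R,x \right)} = x \left(R + x\right)$
$C{\left(Q \right)} = - \frac{\sqrt{Q + 2 Q^{2}}}{2}$ ($C{\left(Q \right)} = - \frac{\sqrt{Q + Q \left(Q + Q\right)}}{2} = - \frac{\sqrt{Q + Q 2 Q}}{2} = - \frac{\sqrt{Q + 2 Q^{2}}}{2}$)
$C{\left(-28 \right)} \left(-2\right)^{2} = - \frac{\sqrt{- 28 \left(1 + 2 \left(-28\right)\right)}}{2} \left(-2\right)^{2} = - \frac{\sqrt{- 28 \left(1 - 56\right)}}{2} \cdot 4 = - \frac{\sqrt{\left(-28\right) \left(-55\right)}}{2} \cdot 4 = - \frac{\sqrt{1540}}{2} \cdot 4 = - \frac{2 \sqrt{385}}{2} \cdot 4 = - \sqrt{385} \cdot 4 = - 4 \sqrt{385}$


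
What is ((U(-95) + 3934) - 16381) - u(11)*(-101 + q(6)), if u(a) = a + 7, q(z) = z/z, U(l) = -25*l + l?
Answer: -8367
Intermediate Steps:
U(l) = -24*l
q(z) = 1
u(a) = 7 + a
((U(-95) + 3934) - 16381) - u(11)*(-101 + q(6)) = ((-24*(-95) + 3934) - 16381) - (7 + 11)*(-101 + 1) = ((2280 + 3934) - 16381) - 18*(-100) = (6214 - 16381) - 1*(-1800) = -10167 + 1800 = -8367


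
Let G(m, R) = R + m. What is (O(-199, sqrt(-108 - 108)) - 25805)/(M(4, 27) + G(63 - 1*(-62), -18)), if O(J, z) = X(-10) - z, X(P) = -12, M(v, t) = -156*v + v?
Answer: 25817/513 + 2*I*sqrt(6)/171 ≈ 50.326 + 0.028649*I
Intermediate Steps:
M(v, t) = -155*v
O(J, z) = -12 - z
(O(-199, sqrt(-108 - 108)) - 25805)/(M(4, 27) + G(63 - 1*(-62), -18)) = ((-12 - sqrt(-108 - 108)) - 25805)/(-155*4 + (-18 + (63 - 1*(-62)))) = ((-12 - sqrt(-216)) - 25805)/(-620 + (-18 + (63 + 62))) = ((-12 - 6*I*sqrt(6)) - 25805)/(-620 + (-18 + 125)) = ((-12 - 6*I*sqrt(6)) - 25805)/(-620 + 107) = (-25817 - 6*I*sqrt(6))/(-513) = (-25817 - 6*I*sqrt(6))*(-1/513) = 25817/513 + 2*I*sqrt(6)/171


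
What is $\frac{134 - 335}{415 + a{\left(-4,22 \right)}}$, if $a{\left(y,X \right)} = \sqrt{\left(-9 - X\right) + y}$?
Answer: $- \frac{5561}{11484} + \frac{67 i \sqrt{35}}{57420} \approx -0.48424 + 0.0069031 i$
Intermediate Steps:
$a{\left(y,X \right)} = \sqrt{-9 + y - X}$
$\frac{134 - 335}{415 + a{\left(-4,22 \right)}} = \frac{134 - 335}{415 + \sqrt{-9 - 4 - 22}} = \frac{134 - 335}{415 + \sqrt{-35}} = - \frac{201}{415 + i \sqrt{35}}$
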